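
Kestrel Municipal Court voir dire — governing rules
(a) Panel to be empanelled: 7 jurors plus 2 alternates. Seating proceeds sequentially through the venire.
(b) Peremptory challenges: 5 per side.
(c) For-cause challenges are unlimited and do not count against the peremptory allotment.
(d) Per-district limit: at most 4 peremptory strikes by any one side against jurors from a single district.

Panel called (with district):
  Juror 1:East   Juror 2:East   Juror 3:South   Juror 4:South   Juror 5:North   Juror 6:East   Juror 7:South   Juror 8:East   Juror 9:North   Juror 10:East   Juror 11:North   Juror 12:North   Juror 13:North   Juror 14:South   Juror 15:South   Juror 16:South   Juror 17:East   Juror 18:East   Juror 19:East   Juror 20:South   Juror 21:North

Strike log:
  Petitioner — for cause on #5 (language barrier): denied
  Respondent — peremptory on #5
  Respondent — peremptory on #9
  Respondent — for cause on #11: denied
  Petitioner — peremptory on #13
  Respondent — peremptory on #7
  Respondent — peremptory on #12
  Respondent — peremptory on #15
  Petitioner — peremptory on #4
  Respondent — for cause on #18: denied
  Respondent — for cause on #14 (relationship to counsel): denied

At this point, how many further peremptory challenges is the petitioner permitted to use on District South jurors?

3

Petitioner peremptories so far: #13, #4 — 2 of 5 used, 3 left overall.
Against District South: #4 — 1 used; per-district cap 4 leaves 3.
Binding limit: min(3, 3) = 3.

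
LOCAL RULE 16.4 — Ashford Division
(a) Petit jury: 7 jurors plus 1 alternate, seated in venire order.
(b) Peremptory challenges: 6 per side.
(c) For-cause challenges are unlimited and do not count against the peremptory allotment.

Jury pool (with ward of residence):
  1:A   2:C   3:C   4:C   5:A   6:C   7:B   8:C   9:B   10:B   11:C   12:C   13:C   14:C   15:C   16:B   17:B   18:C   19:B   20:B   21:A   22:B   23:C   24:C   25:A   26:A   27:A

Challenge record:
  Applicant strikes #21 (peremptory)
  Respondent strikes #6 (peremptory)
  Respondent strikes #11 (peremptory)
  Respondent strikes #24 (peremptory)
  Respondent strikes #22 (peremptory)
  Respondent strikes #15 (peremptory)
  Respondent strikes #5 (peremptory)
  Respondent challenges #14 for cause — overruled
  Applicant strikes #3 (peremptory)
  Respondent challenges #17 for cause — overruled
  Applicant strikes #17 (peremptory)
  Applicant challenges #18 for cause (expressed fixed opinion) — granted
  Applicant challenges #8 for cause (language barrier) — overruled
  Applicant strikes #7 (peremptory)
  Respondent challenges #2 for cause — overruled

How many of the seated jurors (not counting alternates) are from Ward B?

Removed: #3, #5, #6, #7, #11, #15, #17, #18, #21, #22, #24.
Seated jurors 1–7: #1, #2, #4, #8, #9, #10, #12 (alternates #13 not counted).
Of those, in Ward B: #9, #10 → 2.

2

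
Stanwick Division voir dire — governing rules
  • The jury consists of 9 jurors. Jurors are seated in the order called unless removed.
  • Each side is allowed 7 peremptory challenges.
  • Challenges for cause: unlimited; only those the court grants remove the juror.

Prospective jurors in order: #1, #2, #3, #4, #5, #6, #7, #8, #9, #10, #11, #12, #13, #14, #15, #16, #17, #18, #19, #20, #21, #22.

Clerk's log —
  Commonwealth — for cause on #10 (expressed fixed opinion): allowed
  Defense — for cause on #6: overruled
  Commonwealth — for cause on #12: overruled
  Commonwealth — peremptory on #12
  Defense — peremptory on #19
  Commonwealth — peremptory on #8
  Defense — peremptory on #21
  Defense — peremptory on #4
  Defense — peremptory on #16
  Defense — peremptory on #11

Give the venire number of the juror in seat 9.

Removed: #4, #8, #10, #11, #12, #16, #19, #21. (#6 stays — for-cause denied.)
Seating in order: seats 1–9 → #1, #2, #3, #5, #6, #7, #9, #13, #14.
So seat 9 is #14.

14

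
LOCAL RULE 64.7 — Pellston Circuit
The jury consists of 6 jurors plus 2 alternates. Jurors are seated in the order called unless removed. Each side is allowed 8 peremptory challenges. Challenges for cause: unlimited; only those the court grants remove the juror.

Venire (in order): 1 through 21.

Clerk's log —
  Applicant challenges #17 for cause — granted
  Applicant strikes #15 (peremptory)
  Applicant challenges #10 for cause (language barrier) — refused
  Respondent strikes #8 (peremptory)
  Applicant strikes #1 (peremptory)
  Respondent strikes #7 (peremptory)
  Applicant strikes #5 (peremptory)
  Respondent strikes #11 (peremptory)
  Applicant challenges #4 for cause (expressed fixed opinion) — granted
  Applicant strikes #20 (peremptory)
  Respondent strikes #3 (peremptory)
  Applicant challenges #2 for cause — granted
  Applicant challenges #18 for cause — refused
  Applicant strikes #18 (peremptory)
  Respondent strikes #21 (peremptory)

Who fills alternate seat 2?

19

Removed: #1, #2, #3, #4, #5, #7, #8, #11, #15, #17, #18, #20, #21. (#10 stays — for-cause denied.)
Seating in order: seats 1–6 → #6, #9, #10, #12, #13, #14; alternates → #16, #19.
So alternate 2 is #19.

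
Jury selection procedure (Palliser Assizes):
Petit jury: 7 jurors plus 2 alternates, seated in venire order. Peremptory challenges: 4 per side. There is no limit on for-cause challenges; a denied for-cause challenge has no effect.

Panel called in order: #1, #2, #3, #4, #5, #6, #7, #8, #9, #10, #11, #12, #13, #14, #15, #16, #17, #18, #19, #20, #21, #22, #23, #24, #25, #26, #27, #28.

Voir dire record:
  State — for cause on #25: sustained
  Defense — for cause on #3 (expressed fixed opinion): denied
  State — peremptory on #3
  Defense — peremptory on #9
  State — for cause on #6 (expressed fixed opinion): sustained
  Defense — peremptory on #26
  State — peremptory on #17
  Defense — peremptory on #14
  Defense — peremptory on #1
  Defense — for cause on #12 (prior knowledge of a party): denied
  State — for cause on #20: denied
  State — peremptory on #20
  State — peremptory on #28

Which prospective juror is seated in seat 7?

11

Removed: #1, #3, #6, #9, #14, #17, #20, #25, #26, #28. (#12 stays — for-cause denied.)
Filling seats in venire order through position 7: #2, #4, #5, #7, #8, #10, #11.
So seat 7 is #11.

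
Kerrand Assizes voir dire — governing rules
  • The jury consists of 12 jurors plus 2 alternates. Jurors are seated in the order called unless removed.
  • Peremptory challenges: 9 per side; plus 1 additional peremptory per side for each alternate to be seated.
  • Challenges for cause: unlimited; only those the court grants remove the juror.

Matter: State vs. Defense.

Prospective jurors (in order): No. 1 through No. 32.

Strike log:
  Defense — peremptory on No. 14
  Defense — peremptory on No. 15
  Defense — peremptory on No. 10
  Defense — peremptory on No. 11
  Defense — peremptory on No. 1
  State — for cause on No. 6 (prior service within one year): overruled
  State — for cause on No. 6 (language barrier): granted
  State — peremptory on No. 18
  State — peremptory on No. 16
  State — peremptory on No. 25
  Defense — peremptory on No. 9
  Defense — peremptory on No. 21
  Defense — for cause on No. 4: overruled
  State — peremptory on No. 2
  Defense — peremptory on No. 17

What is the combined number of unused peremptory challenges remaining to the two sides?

State allotment: 9 base + 1 × 2 alternates = 11. Defense allotment: 9 base + 1 × 2 alternates = 11.
State peremptories used: #18, #16, #25, #2 — 4 (for-cause on #6, #6 don't count).
Defense peremptories used: #14, #15, #10, #11, #1, #9, #21, #17 — 8 (the for-cause on #4 doesn't count).
Remaining: (11 − 4) + (11 − 8) = 10.

10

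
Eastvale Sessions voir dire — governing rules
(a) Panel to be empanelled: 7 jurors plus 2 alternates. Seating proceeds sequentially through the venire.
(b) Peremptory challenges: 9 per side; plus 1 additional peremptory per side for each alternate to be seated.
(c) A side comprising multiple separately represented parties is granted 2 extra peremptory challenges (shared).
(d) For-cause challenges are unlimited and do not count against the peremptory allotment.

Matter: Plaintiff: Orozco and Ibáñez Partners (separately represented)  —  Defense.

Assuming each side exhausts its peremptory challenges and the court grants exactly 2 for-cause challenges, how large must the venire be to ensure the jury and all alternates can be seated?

Seats to fill: 7 + 2 alternates = 9.
Peremptories — Plaintiff: 9 + 1×2 + 2 = 13; Defense: 9 + 1×2 = 11; total 24.
For-cause removals: 2.
Minimum venire: 9 + 24 + 2 = 35.

35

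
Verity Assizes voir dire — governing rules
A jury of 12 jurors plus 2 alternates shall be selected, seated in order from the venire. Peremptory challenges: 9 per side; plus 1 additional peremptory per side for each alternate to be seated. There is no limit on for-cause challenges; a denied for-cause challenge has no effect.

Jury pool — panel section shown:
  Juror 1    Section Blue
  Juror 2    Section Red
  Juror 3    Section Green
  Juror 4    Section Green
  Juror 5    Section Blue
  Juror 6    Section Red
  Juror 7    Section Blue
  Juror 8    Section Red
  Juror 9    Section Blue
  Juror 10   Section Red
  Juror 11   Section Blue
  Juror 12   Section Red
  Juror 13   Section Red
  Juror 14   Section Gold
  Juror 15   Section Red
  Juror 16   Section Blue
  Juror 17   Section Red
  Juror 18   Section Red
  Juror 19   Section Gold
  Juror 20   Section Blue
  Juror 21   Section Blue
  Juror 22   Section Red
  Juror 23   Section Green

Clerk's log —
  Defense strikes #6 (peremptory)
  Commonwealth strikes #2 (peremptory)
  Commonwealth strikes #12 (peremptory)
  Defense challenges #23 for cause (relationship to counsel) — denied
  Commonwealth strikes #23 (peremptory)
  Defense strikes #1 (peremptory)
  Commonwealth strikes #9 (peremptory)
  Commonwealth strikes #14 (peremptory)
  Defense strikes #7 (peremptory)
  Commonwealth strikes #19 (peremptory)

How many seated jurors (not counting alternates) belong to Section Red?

6

Removed: #1, #2, #6, #7, #9, #12, #14, #19, #23.
Seated jurors 1–12: #3, #4, #5, #8, #10, #11, #13, #15, #16, #17, #18, #20 (alternates #21, #22 not counted).
Of those, in Section Red: #8, #10, #13, #15, #17, #18 → 6.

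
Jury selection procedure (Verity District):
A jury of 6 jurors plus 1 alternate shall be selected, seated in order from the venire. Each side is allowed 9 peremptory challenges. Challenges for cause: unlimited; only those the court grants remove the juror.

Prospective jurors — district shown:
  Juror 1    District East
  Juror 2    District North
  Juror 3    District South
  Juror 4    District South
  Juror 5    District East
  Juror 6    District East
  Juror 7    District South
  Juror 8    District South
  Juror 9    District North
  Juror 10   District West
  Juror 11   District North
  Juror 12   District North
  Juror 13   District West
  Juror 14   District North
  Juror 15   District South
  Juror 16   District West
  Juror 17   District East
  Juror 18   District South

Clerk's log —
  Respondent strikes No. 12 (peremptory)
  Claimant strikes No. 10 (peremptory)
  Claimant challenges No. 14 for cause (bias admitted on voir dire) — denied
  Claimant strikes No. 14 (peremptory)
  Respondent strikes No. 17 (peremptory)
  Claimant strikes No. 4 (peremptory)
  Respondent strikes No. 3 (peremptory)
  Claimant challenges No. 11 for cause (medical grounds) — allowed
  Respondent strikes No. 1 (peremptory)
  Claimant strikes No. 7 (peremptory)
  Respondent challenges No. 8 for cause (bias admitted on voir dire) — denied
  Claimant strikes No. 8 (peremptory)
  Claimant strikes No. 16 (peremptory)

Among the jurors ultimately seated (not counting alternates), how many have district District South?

1

Removed: #1, #3, #4, #7, #8, #10, #11, #12, #14, #16, #17.
Seated jurors 1–6: #2, #5, #6, #9, #13, #15 (alternates #18 not counted).
Of those, in District South: #15 → 1.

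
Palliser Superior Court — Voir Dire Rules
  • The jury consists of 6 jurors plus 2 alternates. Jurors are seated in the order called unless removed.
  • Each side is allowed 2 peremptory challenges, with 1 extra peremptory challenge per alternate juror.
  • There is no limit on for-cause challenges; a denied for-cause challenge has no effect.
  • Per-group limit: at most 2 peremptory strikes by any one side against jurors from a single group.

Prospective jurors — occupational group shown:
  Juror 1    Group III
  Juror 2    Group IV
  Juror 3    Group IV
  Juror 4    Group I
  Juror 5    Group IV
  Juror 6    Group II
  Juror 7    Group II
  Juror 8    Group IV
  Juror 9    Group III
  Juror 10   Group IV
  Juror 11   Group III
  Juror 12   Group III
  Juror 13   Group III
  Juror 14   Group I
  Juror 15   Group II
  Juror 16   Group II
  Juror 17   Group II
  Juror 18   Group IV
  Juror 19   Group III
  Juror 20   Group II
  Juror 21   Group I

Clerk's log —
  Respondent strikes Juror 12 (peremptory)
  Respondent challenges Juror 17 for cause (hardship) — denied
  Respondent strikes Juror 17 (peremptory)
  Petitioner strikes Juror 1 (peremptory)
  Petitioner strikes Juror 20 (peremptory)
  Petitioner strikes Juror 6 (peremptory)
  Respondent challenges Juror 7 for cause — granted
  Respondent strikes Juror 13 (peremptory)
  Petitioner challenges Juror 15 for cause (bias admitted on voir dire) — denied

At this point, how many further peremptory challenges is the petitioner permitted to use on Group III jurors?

Petitioner peremptories so far: #1, #20, #6 — 3 of 4 used, 1 left overall.
Against Group III: #1 — 1 used; per-group cap 2 leaves 1.
Binding limit: min(1, 1) = 1.

1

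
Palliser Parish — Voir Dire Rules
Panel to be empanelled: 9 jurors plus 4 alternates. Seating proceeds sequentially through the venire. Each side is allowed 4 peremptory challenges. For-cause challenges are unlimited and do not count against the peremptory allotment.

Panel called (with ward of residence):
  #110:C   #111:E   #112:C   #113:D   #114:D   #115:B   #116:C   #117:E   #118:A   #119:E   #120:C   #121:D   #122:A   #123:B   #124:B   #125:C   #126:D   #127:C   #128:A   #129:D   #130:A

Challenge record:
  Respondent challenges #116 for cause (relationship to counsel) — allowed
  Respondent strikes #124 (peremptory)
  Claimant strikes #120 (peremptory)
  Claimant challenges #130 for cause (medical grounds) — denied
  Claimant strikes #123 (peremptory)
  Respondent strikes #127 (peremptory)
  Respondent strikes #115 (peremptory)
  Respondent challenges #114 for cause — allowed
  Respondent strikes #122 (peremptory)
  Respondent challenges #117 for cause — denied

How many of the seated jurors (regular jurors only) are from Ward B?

Removed: #114, #115, #116, #120, #122, #123, #124, #127.
Seated jurors 1–9: #110, #111, #112, #113, #117, #118, #119, #121, #125 (alternates #126, #128, #129, #130 not counted).
None of those are in Ward B → 0.

0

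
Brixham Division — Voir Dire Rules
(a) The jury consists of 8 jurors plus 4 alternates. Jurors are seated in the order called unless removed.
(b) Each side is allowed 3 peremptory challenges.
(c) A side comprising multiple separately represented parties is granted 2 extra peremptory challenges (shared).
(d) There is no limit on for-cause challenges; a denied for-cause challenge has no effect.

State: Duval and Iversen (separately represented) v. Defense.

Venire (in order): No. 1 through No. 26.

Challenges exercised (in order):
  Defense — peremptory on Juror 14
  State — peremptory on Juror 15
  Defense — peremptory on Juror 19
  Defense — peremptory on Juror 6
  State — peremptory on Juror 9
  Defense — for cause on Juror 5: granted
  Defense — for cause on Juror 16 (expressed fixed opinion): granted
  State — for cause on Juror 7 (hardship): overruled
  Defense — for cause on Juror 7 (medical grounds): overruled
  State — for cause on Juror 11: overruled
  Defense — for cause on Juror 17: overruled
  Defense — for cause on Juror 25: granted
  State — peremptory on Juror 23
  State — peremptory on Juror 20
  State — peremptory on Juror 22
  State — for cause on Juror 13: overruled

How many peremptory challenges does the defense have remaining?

0

Defense allotment: 3.
Defense peremptories used: #14, #19, #6 — 3 (for-cause on #5, #16, #7, #17, #25 don't count).
Remaining: 3 − 3 = 0.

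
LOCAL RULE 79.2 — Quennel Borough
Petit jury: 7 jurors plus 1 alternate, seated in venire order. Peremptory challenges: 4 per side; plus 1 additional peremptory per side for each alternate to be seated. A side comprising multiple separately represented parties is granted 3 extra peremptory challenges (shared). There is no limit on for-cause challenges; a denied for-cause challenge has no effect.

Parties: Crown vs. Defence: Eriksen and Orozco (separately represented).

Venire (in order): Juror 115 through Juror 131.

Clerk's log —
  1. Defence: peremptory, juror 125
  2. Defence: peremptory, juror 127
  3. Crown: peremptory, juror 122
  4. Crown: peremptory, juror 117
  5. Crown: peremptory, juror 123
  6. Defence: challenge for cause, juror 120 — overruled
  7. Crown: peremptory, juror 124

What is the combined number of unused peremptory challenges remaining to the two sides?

Crown allotment: 4 base + 1 × 1 alternate = 5. Defence allotment: 4 base + 1 × 1 alternate + 3 multi-party = 8.
Crown peremptories used: #122, #117, #123, #124 — 4.
Defence peremptories used: #125, #127 — 2 (the for-cause on #120 doesn't count).
Remaining: (5 − 4) + (8 − 2) = 7.

7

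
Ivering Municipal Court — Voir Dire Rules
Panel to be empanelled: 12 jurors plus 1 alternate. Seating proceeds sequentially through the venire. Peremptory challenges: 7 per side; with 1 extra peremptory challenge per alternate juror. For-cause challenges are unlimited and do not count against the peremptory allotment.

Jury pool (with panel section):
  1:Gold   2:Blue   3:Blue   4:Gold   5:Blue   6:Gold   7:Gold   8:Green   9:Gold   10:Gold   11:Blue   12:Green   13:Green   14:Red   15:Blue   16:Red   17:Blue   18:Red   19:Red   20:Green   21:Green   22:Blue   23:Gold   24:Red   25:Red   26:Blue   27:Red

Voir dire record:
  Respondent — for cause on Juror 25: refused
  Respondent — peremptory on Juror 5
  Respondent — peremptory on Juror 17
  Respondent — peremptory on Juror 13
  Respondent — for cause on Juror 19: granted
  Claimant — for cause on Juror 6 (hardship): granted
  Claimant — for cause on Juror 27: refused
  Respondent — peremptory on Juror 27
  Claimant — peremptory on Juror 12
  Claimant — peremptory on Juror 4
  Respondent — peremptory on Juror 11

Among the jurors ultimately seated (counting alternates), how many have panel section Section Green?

Removed: #4, #5, #6, #11, #12, #13, #17, #19, #27.
Seated (13 incl. alternates): #1, #2, #3, #7, #8, #9, #10, #14, #15, #16, #18, #20, #21.
Of those, in Section Green: #8, #20, #21 → 3.

3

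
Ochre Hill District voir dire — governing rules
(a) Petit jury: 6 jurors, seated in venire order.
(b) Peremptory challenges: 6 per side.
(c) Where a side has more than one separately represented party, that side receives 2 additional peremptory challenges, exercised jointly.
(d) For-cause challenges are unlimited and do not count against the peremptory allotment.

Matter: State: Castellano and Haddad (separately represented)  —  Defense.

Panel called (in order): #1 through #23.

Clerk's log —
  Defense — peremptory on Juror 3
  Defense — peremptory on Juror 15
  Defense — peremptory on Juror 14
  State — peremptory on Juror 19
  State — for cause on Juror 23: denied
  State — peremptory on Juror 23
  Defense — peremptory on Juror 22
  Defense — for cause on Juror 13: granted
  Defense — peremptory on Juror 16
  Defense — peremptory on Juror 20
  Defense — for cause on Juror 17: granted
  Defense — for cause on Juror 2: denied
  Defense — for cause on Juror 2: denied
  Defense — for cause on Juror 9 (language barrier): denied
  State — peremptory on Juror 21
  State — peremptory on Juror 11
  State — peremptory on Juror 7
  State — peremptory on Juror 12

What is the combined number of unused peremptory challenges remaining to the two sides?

State allotment: 6 base + 2 multi-party = 8. Defense allotment: 6.
State peremptories used: #19, #23, #21, #11, #7, #12 — 6 (the for-cause on #23 doesn't count).
Defense peremptories used: #3, #15, #14, #22, #16, #20 — 6 (for-cause on #13, #17, #2, #2, #9 don't count).
Remaining: (8 − 6) + (6 − 6) = 2.

2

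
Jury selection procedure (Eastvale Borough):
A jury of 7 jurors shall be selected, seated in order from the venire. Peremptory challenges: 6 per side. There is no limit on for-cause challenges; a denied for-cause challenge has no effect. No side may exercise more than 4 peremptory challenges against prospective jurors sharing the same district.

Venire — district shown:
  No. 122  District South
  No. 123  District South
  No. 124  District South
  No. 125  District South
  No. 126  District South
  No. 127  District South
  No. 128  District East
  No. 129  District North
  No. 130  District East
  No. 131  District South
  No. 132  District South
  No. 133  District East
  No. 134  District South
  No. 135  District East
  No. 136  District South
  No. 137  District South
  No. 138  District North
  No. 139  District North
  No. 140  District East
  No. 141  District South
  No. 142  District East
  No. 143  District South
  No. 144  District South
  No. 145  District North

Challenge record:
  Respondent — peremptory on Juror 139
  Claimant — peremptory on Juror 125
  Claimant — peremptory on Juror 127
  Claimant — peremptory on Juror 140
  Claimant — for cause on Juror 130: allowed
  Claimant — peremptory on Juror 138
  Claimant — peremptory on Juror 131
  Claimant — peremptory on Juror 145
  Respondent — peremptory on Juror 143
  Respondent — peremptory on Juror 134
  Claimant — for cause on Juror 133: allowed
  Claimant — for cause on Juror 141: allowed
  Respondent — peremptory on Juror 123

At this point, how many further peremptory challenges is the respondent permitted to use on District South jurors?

Respondent peremptories so far: #139, #143, #134, #123 — 4 of 6 used, 2 left overall.
Against District South: #143, #134, #123 — 3 used; per-district cap 4 leaves 1.
Binding limit: min(2, 1) = 1.

1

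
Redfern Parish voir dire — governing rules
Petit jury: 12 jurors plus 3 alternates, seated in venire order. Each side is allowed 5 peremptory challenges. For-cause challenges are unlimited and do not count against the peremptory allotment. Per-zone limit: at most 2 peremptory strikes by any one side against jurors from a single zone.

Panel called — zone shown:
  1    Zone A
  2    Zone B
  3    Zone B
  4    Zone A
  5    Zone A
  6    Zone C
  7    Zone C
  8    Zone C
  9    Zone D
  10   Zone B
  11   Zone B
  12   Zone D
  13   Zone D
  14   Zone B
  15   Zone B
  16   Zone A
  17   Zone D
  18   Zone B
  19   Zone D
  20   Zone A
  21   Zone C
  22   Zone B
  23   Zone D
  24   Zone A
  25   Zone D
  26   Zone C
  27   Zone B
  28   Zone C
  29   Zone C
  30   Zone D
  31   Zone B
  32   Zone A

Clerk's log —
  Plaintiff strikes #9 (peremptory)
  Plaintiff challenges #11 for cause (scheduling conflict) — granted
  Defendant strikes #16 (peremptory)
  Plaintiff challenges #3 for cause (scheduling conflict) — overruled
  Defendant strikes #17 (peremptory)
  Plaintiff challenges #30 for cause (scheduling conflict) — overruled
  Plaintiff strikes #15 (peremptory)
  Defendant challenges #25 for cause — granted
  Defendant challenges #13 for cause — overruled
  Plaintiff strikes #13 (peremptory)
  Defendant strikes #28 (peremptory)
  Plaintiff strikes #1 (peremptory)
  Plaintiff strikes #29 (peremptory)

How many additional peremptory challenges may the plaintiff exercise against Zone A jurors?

0

Plaintiff peremptories so far: #9, #15, #13, #1, #29 — 5 of 5 used, 0 left overall.
Against Zone A: #1 — 1 used; per-zone cap 2 leaves 1.
Binding limit: min(0, 1) = 0.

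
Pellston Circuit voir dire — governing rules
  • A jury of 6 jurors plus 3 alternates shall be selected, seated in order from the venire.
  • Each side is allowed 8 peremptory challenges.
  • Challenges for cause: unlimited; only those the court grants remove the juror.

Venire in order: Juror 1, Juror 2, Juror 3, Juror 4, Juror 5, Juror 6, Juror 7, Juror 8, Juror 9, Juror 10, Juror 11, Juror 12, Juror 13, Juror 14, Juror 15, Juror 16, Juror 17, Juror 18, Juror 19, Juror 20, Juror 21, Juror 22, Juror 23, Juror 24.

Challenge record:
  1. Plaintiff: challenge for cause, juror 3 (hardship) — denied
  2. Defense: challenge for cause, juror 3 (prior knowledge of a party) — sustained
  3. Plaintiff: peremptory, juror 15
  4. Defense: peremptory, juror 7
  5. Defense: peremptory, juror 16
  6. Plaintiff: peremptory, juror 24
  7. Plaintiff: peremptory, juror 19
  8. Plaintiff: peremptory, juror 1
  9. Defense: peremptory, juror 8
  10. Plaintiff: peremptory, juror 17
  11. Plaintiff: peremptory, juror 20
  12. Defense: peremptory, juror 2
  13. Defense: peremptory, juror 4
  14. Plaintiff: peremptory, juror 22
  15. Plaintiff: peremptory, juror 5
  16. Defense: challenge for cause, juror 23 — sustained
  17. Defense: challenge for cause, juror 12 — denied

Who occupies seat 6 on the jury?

13

Removed: #1, #2, #3, #4, #5, #7, #8, #15, #16, #17, #19, #20, #22, #23, #24. (#12 stays — for-cause denied.)
Filling seats in venire order through position 6: #6, #9, #10, #11, #12, #13.
So seat 6 is #13.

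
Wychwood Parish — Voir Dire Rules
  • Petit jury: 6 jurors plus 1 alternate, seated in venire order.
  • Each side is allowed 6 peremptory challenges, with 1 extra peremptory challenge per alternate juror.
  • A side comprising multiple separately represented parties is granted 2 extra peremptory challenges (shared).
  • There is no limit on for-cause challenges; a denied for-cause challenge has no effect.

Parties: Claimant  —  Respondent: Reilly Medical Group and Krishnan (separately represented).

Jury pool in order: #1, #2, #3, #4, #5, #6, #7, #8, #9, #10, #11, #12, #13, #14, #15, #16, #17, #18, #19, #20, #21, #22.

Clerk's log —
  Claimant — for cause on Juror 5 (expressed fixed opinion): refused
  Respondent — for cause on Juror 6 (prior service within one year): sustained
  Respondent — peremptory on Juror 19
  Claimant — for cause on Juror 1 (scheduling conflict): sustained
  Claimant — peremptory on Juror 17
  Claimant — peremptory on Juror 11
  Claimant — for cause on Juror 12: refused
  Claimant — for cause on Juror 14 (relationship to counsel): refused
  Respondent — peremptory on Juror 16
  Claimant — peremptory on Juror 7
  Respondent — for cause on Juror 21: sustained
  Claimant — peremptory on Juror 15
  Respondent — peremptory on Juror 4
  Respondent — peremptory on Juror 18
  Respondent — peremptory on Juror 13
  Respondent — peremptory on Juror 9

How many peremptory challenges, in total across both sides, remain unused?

Claimant allotment: 6 base + 1 × 1 alternate = 7. Respondent allotment: 6 base + 1 × 1 alternate + 2 multi-party = 9.
Claimant peremptories used: #17, #11, #7, #15 — 4 (for-cause on #5, #1, #12, #14 don't count).
Respondent peremptories used: #19, #16, #4, #18, #13, #9 — 6 (for-cause on #6, #21 don't count).
Remaining: (7 − 4) + (9 − 6) = 6.

6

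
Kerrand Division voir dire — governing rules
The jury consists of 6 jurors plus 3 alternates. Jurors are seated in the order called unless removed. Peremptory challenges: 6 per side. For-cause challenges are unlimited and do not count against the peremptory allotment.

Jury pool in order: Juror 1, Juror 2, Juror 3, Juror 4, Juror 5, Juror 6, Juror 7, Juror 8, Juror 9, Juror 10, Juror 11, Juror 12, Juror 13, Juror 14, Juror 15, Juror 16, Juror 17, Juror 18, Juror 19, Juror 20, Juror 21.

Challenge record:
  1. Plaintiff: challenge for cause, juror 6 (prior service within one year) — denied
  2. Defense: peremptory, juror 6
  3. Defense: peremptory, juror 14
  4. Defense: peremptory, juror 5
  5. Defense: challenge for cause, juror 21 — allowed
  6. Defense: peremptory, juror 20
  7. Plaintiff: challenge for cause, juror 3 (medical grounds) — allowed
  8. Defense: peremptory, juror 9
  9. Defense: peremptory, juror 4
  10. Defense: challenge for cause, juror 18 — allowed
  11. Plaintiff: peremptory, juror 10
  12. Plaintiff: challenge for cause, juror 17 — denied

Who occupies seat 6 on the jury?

Removed: #3, #4, #5, #6, #9, #10, #14, #18, #20, #21. (#17 stays — for-cause denied.)
Seating in order: seats 1–6 → #1, #2, #7, #8, #11, #12; alternates → #13, #15, #16.
So seat 6 is #12.

12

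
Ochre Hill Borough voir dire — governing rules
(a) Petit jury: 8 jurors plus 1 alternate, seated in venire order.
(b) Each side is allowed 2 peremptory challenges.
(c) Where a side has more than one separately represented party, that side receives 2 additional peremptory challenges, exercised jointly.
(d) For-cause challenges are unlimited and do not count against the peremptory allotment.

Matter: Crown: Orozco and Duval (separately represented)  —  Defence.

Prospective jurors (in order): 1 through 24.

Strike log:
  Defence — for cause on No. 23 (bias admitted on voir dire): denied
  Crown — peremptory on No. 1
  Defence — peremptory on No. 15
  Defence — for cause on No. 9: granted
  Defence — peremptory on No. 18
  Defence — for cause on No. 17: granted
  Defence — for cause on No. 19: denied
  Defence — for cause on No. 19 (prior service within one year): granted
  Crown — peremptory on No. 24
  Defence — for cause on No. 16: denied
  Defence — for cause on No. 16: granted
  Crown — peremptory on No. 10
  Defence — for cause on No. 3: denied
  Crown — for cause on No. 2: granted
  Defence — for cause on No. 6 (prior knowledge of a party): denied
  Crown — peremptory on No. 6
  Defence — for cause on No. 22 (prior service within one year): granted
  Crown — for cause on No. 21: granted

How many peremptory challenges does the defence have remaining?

0

Defence allotment: 2.
Defence peremptories used: #15, #18 — 2 (for-cause on #23, #9, #17, #19, #19, #16, #16, #3, #6, #22 don't count).
Remaining: 2 − 2 = 0.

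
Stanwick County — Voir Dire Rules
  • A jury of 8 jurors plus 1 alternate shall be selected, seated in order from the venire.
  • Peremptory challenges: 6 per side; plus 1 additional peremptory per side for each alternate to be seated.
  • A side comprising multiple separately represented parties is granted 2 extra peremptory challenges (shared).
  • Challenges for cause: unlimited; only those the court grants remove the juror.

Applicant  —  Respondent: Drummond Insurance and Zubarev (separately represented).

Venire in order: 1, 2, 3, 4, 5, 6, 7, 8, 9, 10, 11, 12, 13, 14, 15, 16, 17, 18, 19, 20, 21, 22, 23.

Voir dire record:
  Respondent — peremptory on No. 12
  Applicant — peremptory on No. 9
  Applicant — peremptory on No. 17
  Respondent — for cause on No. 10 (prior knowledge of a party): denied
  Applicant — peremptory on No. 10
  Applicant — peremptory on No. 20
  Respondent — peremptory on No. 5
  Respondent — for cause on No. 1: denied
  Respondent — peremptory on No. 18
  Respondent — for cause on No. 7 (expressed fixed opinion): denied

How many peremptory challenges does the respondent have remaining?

Respondent allotment: 6 base + 1 × 1 alternate + 2 multi-party = 9.
Respondent peremptories used: #12, #5, #18 — 3 (for-cause on #10, #1, #7 don't count).
Remaining: 9 − 3 = 6.

6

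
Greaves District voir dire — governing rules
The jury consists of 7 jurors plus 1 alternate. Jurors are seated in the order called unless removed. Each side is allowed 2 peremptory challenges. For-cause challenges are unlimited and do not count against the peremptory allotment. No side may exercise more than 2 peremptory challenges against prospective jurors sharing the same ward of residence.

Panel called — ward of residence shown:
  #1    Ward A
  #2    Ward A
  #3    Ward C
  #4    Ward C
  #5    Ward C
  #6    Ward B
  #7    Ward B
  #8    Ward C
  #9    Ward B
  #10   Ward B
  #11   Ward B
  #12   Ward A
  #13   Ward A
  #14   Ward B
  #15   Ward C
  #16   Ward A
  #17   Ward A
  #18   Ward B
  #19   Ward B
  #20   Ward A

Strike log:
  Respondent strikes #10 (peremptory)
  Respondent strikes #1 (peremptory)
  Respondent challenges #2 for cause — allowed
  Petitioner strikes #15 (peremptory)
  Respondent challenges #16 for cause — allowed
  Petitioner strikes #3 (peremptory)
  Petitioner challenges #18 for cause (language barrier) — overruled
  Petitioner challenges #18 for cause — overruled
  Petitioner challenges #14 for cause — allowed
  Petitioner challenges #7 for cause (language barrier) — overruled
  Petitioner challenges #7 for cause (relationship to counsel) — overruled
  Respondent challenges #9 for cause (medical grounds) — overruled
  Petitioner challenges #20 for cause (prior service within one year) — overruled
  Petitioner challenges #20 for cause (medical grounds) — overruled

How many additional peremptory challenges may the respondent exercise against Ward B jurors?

Respondent peremptories so far: #10, #1 — 2 of 2 used, 0 left overall.
Against Ward B: #10 — 1 used; per-ward cap 2 leaves 1.
Binding limit: min(0, 1) = 0.

0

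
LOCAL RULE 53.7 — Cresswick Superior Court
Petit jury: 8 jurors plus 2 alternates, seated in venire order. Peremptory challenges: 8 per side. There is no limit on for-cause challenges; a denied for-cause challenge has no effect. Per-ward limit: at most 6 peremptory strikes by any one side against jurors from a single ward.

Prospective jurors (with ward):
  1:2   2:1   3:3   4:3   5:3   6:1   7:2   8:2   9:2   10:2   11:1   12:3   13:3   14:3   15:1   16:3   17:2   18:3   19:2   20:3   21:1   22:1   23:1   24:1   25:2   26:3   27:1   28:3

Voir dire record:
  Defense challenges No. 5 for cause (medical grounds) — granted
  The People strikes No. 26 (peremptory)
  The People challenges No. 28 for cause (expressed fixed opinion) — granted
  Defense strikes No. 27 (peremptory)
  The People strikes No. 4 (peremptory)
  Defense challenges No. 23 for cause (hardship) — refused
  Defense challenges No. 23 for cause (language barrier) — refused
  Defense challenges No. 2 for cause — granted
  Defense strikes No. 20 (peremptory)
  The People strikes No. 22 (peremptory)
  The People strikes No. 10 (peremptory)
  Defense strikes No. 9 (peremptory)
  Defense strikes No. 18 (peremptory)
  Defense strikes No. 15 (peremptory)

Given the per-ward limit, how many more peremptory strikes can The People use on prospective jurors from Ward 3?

The People peremptories so far: #26, #4, #22, #10 — 4 of 8 used, 4 left overall.
Against Ward 3: #26, #4 — 2 used; per-ward cap 6 leaves 4.
Binding limit: min(4, 4) = 4.

4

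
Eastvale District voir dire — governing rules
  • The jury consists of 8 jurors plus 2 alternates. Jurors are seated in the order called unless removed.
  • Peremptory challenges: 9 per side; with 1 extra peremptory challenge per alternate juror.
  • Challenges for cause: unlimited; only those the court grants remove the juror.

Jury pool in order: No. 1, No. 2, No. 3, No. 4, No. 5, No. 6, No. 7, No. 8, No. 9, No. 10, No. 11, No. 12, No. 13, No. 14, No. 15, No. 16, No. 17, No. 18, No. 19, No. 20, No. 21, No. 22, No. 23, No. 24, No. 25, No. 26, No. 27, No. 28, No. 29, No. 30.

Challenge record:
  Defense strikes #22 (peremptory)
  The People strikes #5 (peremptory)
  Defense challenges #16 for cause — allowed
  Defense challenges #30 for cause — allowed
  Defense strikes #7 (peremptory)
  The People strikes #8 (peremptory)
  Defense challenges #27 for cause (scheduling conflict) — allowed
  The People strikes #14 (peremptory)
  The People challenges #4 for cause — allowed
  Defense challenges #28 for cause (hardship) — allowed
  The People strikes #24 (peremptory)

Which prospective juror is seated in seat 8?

12

Removed: #4, #5, #7, #8, #14, #16, #22, #24, #27, #28, #30.
Seating in order: seats 1–8 → #1, #2, #3, #6, #9, #10, #11, #12; alternates → #13, #15.
So seat 8 is #12.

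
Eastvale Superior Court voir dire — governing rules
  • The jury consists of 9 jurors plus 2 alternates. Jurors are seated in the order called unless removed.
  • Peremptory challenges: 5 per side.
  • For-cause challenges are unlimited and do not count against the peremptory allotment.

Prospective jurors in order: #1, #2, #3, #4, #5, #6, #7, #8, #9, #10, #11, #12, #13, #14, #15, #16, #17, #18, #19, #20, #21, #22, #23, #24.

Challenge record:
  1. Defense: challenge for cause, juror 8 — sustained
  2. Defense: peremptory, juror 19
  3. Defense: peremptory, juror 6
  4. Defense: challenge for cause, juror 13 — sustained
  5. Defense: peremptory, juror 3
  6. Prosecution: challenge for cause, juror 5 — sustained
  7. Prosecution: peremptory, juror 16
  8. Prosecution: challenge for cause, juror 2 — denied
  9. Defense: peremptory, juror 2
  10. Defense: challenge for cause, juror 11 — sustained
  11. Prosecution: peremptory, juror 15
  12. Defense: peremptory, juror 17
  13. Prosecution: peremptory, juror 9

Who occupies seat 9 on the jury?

Removed: #2, #3, #5, #6, #8, #9, #11, #13, #15, #16, #17, #19.
Seating in order: seats 1–9 → #1, #4, #7, #10, #12, #14, #18, #20, #21; alternates → #22, #23.
So seat 9 is #21.

21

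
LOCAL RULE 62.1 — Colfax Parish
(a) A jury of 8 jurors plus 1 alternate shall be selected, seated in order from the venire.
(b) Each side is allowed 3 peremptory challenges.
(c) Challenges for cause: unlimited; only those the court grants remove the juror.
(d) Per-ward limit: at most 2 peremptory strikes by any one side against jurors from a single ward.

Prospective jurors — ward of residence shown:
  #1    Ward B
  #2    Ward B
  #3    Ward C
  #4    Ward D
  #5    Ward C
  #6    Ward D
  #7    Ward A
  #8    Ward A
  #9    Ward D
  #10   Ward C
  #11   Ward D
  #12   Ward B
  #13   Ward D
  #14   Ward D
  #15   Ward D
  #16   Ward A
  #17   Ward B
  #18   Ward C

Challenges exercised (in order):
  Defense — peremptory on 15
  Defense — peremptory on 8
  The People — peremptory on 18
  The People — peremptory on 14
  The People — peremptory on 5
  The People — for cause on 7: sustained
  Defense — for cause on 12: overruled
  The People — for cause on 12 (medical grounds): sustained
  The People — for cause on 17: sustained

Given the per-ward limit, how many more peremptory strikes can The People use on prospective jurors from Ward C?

The People peremptories so far: #18, #14, #5 — 3 of 3 used, 0 left overall.
Against Ward C: #18, #5 — 2 used; per-ward cap 2 leaves 0.
Binding limit: min(0, 0) = 0.

0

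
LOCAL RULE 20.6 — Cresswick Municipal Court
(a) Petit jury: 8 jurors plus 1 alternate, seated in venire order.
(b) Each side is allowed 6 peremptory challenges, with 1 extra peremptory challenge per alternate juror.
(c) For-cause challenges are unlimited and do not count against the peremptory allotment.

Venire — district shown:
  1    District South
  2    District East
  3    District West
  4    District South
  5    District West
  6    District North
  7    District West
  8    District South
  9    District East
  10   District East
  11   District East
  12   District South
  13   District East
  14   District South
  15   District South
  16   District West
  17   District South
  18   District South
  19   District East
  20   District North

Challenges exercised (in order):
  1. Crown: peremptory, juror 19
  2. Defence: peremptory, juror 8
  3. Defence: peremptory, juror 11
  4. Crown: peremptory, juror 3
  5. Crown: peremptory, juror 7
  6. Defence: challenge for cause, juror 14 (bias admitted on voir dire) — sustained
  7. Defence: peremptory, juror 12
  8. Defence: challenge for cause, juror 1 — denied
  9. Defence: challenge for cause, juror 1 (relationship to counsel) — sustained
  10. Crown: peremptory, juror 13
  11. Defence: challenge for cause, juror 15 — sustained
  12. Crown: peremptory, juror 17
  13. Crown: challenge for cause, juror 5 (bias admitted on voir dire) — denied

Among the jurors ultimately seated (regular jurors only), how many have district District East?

Removed: #1, #3, #7, #8, #11, #12, #13, #14, #15, #17, #19.
Seated jurors 1–8: #2, #4, #5, #6, #9, #10, #16, #18 (alternates #20 not counted).
Of those, in District East: #2, #9, #10 → 3.

3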